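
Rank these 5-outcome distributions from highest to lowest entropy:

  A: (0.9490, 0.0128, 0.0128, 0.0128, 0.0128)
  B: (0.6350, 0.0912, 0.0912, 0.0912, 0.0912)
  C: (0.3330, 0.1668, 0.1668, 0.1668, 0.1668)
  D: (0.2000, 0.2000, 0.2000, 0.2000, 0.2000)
D > C > B > A

Key insight: Entropy is maximized by uniform distributions and minimized by concentrated distributions.

Entropies:
  H(A) = 0.3926 bits
  H(B) = 1.6768 bits
  H(C) = 2.2520 bits
  H(D) = 2.3219 bits

Ranking: D > C > B > A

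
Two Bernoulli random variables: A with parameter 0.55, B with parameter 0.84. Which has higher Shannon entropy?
A

For binary distributions, entropy is maximized at p=0.5 and decreases as p moves toward 0 or 1.

H(A) = H(0.55) = 0.9928 bits
H(B) = H(0.84) = 0.6343 bits

Distribution A (p=0.55) is closer to uniform (p=0.5), so it has higher entropy.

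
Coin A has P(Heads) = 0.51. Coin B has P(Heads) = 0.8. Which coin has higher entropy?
A

For binary distributions, entropy is maximized at p=0.5 and decreases as p moves toward 0 or 1.

H(A) = H(0.51) = 0.9997 bits
H(B) = H(0.8) = 0.7219 bits

Distribution A (p=0.51) is closer to uniform (p=0.5), so it has higher entropy.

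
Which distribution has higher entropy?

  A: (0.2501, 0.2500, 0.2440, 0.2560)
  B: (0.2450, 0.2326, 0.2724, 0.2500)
A

Both distributions are close to uniform, making this a harder comparison.

H(A) = 1.9998 bits
H(B) = 1.9976 bits

The distribution closer to uniform has higher entropy.
Answer: A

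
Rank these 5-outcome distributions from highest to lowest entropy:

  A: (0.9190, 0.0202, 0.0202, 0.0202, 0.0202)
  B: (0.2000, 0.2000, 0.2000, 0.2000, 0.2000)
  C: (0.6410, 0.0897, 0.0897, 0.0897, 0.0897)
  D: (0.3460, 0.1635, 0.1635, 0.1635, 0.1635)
B > D > C > A

Key insight: Entropy is maximized by uniform distributions and minimized by concentrated distributions.

Entropies:
  H(A) = 0.5677 bits
  H(B) = 2.3219 bits
  H(C) = 1.6598 bits
  H(D) = 2.2384 bits

Ranking: B > D > C > A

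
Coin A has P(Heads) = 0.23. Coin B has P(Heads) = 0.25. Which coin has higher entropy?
B

For binary distributions, entropy is maximized at p=0.5 and decreases as p moves toward 0 or 1.

H(A) = H(0.23) = 0.7780 bits
H(B) = H(0.25) = 0.8113 bits

Distribution B (p=0.25) is closer to uniform (p=0.5), so it has higher entropy.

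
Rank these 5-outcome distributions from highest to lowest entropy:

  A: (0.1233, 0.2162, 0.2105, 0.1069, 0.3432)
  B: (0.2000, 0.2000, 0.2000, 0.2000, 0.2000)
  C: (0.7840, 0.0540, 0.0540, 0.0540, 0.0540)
B > A > C

Key insight: Entropy is maximized by uniform distributions and minimized by concentrated distributions.

- Uniform distributions have maximum entropy log₂(5) = 2.3219 bits
- The more "peaked" or concentrated a distribution, the lower its entropy

Entropies:
  H(A) = 2.1975 bits
  H(B) = 2.3219 bits
  H(C) = 1.1848 bits

Ranking: B > A > C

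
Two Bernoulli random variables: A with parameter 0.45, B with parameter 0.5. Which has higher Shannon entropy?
B

For binary distributions, entropy is maximized at p=0.5 and decreases as p moves toward 0 or 1.

H(A) = H(0.45) = 0.9928 bits
H(B) = H(0.5) = 1.0000 bits

Distribution B (p=0.5) is closer to uniform (p=0.5), so it has higher entropy.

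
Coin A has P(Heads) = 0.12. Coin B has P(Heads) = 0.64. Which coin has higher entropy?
B

For binary distributions, entropy is maximized at p=0.5 and decreases as p moves toward 0 or 1.

H(A) = H(0.12) = 0.5294 bits
H(B) = H(0.64) = 0.9427 bits

Distribution B (p=0.64) is closer to uniform (p=0.5), so it has higher entropy.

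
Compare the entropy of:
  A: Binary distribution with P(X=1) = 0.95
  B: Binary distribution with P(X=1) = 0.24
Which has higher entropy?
B

For binary distributions, entropy is maximized at p=0.5 and decreases as p moves toward 0 or 1.

H(A) = H(0.95) = 0.2864 bits
H(B) = H(0.24) = 0.7950 bits

Distribution B (p=0.24) is closer to uniform (p=0.5), so it has higher entropy.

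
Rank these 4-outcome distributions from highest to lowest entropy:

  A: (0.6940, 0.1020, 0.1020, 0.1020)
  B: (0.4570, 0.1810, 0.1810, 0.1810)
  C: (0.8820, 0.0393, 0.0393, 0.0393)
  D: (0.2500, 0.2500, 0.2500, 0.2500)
D > B > A > C

Key insight: Entropy is maximized by uniform distributions and minimized by concentrated distributions.

Entropies:
  H(A) = 1.3735 bits
  H(B) = 1.8553 bits
  H(C) = 0.7106 bits
  H(D) = 2.0000 bits

Ranking: D > B > A > C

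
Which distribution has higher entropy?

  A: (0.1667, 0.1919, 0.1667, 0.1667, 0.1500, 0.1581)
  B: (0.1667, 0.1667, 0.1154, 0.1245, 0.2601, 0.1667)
A

Both distributions are close to uniform, making this a harder comparison.

H(A) = 2.5808 bits
H(B) = 2.5316 bits

The distribution closer to uniform has higher entropy.
Answer: A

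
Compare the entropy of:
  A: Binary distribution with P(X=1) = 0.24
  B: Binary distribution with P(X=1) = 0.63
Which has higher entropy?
B

For binary distributions, entropy is maximized at p=0.5 and decreases as p moves toward 0 or 1.

H(A) = H(0.24) = 0.7950 bits
H(B) = H(0.63) = 0.9507 bits

Distribution B (p=0.63) is closer to uniform (p=0.5), so it has higher entropy.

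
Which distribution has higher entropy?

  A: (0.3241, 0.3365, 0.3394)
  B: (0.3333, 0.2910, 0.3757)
A

Both distributions are close to uniform, making this a harder comparison.

H(A) = 1.5847 bits
H(B) = 1.5772 bits

The distribution closer to uniform has higher entropy.
Answer: A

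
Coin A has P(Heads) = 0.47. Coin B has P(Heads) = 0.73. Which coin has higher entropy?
A

For binary distributions, entropy is maximized at p=0.5 and decreases as p moves toward 0 or 1.

H(A) = H(0.47) = 0.9974 bits
H(B) = H(0.73) = 0.8415 bits

Distribution A (p=0.47) is closer to uniform (p=0.5), so it has higher entropy.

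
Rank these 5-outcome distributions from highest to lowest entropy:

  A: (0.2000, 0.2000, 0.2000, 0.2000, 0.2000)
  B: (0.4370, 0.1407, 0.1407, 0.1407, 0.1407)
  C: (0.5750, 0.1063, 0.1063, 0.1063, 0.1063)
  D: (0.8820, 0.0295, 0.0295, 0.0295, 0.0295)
A > B > C > D

Key insight: Entropy is maximized by uniform distributions and minimized by concentrated distributions.

Entropies:
  H(A) = 2.3219 bits
  H(B) = 2.1145 bits
  H(C) = 1.8337 bits
  H(D) = 0.7596 bits

Ranking: A > B > C > D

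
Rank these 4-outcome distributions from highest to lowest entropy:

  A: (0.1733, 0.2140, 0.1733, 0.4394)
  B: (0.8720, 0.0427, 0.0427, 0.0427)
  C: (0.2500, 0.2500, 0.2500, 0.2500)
C > A > B

Key insight: Entropy is maximized by uniform distributions and minimized by concentrated distributions.

- Uniform distributions have maximum entropy log₂(4) = 2.0000 bits
- The more "peaked" or concentrated a distribution, the lower its entropy

Entropies:
  H(A) = 1.8737 bits
  H(B) = 0.7548 bits
  H(C) = 2.0000 bits

Ranking: C > A > B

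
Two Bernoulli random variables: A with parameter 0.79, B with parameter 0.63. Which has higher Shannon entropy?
B

For binary distributions, entropy is maximized at p=0.5 and decreases as p moves toward 0 or 1.

H(A) = H(0.79) = 0.7415 bits
H(B) = H(0.63) = 0.9507 bits

Distribution B (p=0.63) is closer to uniform (p=0.5), so it has higher entropy.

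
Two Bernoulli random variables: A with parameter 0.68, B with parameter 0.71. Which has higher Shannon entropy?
A

For binary distributions, entropy is maximized at p=0.5 and decreases as p moves toward 0 or 1.

H(A) = H(0.68) = 0.9044 bits
H(B) = H(0.71) = 0.8687 bits

Distribution A (p=0.68) is closer to uniform (p=0.5), so it has higher entropy.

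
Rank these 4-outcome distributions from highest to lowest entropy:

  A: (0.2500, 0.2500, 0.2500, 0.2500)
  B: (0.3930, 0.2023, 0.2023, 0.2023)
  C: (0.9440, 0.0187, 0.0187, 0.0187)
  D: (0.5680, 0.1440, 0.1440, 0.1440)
A > B > D > C

Key insight: Entropy is maximized by uniform distributions and minimized by concentrated distributions.

Entropies:
  H(A) = 2.0000 bits
  H(B) = 1.9288 bits
  H(C) = 0.4001 bits
  H(D) = 1.6713 bits

Ranking: A > B > D > C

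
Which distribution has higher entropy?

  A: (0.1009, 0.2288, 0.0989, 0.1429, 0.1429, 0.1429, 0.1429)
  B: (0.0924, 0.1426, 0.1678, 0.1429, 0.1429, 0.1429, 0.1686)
B

Both distributions are close to uniform, making this a harder comparison.

H(A) = 2.7550 bits
H(B) = 2.7865 bits

The distribution closer to uniform has higher entropy.
Answer: B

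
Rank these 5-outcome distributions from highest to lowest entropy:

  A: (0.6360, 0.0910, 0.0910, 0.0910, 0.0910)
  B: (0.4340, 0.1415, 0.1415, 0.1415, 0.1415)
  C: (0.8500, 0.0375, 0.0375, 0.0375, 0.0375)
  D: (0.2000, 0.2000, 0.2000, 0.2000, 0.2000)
D > B > A > C

Key insight: Entropy is maximized by uniform distributions and minimized by concentrated distributions.

Entropies:
  H(A) = 1.6740 bits
  H(B) = 2.1194 bits
  H(C) = 0.9098 bits
  H(D) = 2.3219 bits

Ranking: D > B > A > C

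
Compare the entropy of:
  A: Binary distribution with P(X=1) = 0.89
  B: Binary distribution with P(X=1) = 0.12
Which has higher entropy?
B

For binary distributions, entropy is maximized at p=0.5 and decreases as p moves toward 0 or 1.

H(A) = H(0.89) = 0.4999 bits
H(B) = H(0.12) = 0.5294 bits

Distribution B (p=0.12) is closer to uniform (p=0.5), so it has higher entropy.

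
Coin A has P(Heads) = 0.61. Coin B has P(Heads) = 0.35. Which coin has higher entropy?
A

For binary distributions, entropy is maximized at p=0.5 and decreases as p moves toward 0 or 1.

H(A) = H(0.61) = 0.9648 bits
H(B) = H(0.35) = 0.9341 bits

Distribution A (p=0.61) is closer to uniform (p=0.5), so it has higher entropy.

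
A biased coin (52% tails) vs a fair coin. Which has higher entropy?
Fair coin

The fair coin is uniform (p=0.5), maximizing binary entropy at 1 bit. The biased coin has H(0.52) ≈ 0.999 bits — its outcome is more predictable, so its entropy is lower.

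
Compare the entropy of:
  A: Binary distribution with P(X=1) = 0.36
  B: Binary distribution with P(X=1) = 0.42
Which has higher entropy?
B

For binary distributions, entropy is maximized at p=0.5 and decreases as p moves toward 0 or 1.

H(A) = H(0.36) = 0.9427 bits
H(B) = H(0.42) = 0.9815 bits

Distribution B (p=0.42) is closer to uniform (p=0.5), so it has higher entropy.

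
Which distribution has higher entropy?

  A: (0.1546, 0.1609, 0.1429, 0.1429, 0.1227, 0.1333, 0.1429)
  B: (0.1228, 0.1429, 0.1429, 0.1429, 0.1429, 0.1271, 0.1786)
A

Both distributions are close to uniform, making this a harder comparison.

H(A) = 2.8025 bits
H(B) = 2.7980 bits

The distribution closer to uniform has higher entropy.
Answer: A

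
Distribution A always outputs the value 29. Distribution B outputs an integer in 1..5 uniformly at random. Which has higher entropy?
B

A is deterministic, so H(A) = 0. B is uniform over 5 outcomes, so H(B) = log₂(5) = 2.322 bits. Any distribution with genuine randomness has higher entropy than a deterministic one.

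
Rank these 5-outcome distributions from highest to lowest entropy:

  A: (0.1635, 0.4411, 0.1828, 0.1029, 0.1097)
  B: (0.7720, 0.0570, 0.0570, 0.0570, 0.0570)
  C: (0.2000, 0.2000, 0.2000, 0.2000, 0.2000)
C > A > B

Key insight: Entropy is maximized by uniform distributions and minimized by concentrated distributions.

- Uniform distributions have maximum entropy log₂(5) = 2.3219 bits
- The more "peaked" or concentrated a distribution, the lower its entropy

Entropies:
  H(A) = 2.0836 bits
  H(B) = 1.2305 bits
  H(C) = 2.3219 bits

Ranking: C > A > B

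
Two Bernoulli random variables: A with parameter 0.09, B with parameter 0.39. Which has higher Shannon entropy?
B

For binary distributions, entropy is maximized at p=0.5 and decreases as p moves toward 0 or 1.

H(A) = H(0.09) = 0.4365 bits
H(B) = H(0.39) = 0.9648 bits

Distribution B (p=0.39) is closer to uniform (p=0.5), so it has higher entropy.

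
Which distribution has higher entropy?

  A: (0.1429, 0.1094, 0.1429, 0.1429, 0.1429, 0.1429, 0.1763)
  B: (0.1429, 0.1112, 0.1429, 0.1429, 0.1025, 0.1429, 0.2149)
A

Both distributions are close to uniform, making this a harder comparison.

H(A) = 2.7959 bits
H(B) = 2.7701 bits

The distribution closer to uniform has higher entropy.
Answer: A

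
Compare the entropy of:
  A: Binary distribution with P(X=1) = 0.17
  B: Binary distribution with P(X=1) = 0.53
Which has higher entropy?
B

For binary distributions, entropy is maximized at p=0.5 and decreases as p moves toward 0 or 1.

H(A) = H(0.17) = 0.6577 bits
H(B) = H(0.53) = 0.9974 bits

Distribution B (p=0.53) is closer to uniform (p=0.5), so it has higher entropy.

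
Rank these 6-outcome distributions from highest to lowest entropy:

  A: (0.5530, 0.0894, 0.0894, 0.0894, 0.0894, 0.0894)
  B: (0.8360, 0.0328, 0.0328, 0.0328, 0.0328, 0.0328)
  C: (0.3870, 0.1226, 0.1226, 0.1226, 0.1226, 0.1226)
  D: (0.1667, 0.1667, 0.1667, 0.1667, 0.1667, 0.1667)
D > C > A > B

Key insight: Entropy is maximized by uniform distributions and minimized by concentrated distributions.

Entropies:
  H(A) = 2.0298 bits
  H(B) = 1.0246 bits
  H(C) = 2.3862 bits
  H(D) = 2.5850 bits

Ranking: D > C > A > B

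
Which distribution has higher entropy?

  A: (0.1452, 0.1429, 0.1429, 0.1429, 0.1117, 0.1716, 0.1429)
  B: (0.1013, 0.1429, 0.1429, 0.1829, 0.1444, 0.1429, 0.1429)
A

Both distributions are close to uniform, making this a harder comparison.

H(A) = 2.7981 bits
H(B) = 2.7902 bits

The distribution closer to uniform has higher entropy.
Answer: A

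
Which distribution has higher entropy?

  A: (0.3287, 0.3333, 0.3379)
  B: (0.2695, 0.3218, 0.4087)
A

Both distributions are close to uniform, making this a harder comparison.

H(A) = 1.5849 bits
H(B) = 1.5638 bits

The distribution closer to uniform has higher entropy.
Answer: A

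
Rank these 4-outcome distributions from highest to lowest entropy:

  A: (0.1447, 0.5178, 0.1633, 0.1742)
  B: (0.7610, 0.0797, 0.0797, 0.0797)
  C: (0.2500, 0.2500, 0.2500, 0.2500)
C > A > B

Key insight: Entropy is maximized by uniform distributions and minimized by concentrated distributions.

- Uniform distributions have maximum entropy log₂(4) = 2.0000 bits
- The more "peaked" or concentrated a distribution, the lower its entropy

Entropies:
  H(A) = 1.7614 bits
  H(B) = 1.1722 bits
  H(C) = 2.0000 bits

Ranking: C > A > B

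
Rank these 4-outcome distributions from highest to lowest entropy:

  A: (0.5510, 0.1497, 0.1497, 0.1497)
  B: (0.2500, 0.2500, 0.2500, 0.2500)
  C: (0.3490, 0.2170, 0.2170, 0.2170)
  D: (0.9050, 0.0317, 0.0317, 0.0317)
B > C > A > D

Key insight: Entropy is maximized by uniform distributions and minimized by concentrated distributions.

Entropies:
  H(A) = 1.7041 bits
  H(B) = 2.0000 bits
  H(C) = 1.9650 bits
  H(D) = 0.6035 bits

Ranking: B > C > A > D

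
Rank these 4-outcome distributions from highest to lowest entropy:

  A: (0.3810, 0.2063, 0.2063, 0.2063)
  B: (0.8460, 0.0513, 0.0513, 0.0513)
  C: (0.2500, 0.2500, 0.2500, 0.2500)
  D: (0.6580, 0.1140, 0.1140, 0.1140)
C > A > D > B

Key insight: Entropy is maximized by uniform distributions and minimized by concentrated distributions.

Entropies:
  H(A) = 1.9398 bits
  H(B) = 0.8638 bits
  H(C) = 2.0000 bits
  H(D) = 1.4688 bits

Ranking: C > A > D > B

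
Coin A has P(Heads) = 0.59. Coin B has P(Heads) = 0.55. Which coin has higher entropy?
B

For binary distributions, entropy is maximized at p=0.5 and decreases as p moves toward 0 or 1.

H(A) = H(0.59) = 0.9765 bits
H(B) = H(0.55) = 0.9928 bits

Distribution B (p=0.55) is closer to uniform (p=0.5), so it has higher entropy.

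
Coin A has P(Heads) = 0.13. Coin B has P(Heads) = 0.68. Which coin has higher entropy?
B

For binary distributions, entropy is maximized at p=0.5 and decreases as p moves toward 0 or 1.

H(A) = H(0.13) = 0.5574 bits
H(B) = H(0.68) = 0.9044 bits

Distribution B (p=0.68) is closer to uniform (p=0.5), so it has higher entropy.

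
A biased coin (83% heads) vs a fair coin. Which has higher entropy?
Fair coin

The fair coin is uniform (p=0.5), maximizing binary entropy at 1 bit. The biased coin has H(0.83) ≈ 0.658 bits — its outcome is more predictable, so its entropy is lower.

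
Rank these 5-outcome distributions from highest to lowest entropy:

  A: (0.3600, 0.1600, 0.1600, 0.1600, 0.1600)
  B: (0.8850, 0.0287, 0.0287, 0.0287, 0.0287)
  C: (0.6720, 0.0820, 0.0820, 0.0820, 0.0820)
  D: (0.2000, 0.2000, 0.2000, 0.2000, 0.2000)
D > A > C > B

Key insight: Entropy is maximized by uniform distributions and minimized by concentrated distributions.

Entropies:
  H(A) = 2.2227 bits
  H(B) = 0.7448 bits
  H(C) = 1.5689 bits
  H(D) = 2.3219 bits

Ranking: D > A > C > B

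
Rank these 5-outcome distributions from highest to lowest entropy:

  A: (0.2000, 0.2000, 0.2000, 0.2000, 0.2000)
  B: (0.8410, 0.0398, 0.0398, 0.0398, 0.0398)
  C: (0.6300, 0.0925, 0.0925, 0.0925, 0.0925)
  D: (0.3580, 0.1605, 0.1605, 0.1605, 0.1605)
A > D > C > B

Key insight: Entropy is maximized by uniform distributions and minimized by concentrated distributions.

Entropies:
  H(A) = 2.3219 bits
  H(B) = 0.9499 bits
  H(C) = 1.6907 bits
  H(D) = 2.2250 bits

Ranking: A > D > C > B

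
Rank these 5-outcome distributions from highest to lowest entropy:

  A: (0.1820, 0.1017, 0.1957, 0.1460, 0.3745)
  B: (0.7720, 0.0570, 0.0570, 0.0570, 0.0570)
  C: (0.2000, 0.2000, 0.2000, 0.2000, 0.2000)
C > A > B

Key insight: Entropy is maximized by uniform distributions and minimized by concentrated distributions.

- Uniform distributions have maximum entropy log₂(5) = 2.3219 bits
- The more "peaked" or concentrated a distribution, the lower its entropy

Entropies:
  H(A) = 2.1793 bits
  H(B) = 1.2305 bits
  H(C) = 2.3219 bits

Ranking: C > A > B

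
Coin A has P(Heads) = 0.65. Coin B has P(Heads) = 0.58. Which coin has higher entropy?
B

For binary distributions, entropy is maximized at p=0.5 and decreases as p moves toward 0 or 1.

H(A) = H(0.65) = 0.9341 bits
H(B) = H(0.58) = 0.9815 bits

Distribution B (p=0.58) is closer to uniform (p=0.5), so it has higher entropy.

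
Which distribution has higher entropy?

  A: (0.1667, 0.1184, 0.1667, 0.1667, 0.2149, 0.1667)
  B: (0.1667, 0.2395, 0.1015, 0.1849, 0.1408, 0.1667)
A

Both distributions are close to uniform, making this a harder comparison.

H(A) = 2.5645 bits
H(B) = 2.5389 bits

The distribution closer to uniform has higher entropy.
Answer: A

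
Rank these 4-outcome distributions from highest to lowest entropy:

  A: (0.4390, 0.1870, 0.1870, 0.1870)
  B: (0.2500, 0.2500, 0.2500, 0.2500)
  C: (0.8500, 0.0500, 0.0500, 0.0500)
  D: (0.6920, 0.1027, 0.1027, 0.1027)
B > A > D > C

Key insight: Entropy is maximized by uniform distributions and minimized by concentrated distributions.

Entropies:
  H(A) = 1.8784 bits
  H(B) = 2.0000 bits
  H(C) = 0.8476 bits
  H(D) = 1.3790 bits

Ranking: B > A > D > C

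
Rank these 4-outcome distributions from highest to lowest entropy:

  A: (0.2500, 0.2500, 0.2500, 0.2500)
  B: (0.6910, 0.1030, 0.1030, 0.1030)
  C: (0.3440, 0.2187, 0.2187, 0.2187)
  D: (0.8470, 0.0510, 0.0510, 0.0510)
A > C > B > D

Key insight: Entropy is maximized by uniform distributions and minimized by concentrated distributions.

Entropies:
  H(A) = 2.0000 bits
  H(B) = 1.3818 bits
  H(C) = 1.9683 bits
  H(D) = 0.8598 bits

Ranking: A > C > B > D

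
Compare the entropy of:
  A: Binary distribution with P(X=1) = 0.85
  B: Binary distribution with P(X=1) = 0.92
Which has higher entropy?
A

For binary distributions, entropy is maximized at p=0.5 and decreases as p moves toward 0 or 1.

H(A) = H(0.85) = 0.6098 bits
H(B) = H(0.92) = 0.4022 bits

Distribution A (p=0.85) is closer to uniform (p=0.5), so it has higher entropy.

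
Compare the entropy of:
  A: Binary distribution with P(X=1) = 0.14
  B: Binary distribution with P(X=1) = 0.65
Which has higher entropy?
B

For binary distributions, entropy is maximized at p=0.5 and decreases as p moves toward 0 or 1.

H(A) = H(0.14) = 0.5842 bits
H(B) = H(0.65) = 0.9341 bits

Distribution B (p=0.65) is closer to uniform (p=0.5), so it has higher entropy.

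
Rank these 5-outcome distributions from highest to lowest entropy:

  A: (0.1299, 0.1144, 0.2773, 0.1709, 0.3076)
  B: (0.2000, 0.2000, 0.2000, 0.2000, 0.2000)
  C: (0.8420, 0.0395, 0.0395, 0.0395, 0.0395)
B > A > C

Key insight: Entropy is maximized by uniform distributions and minimized by concentrated distributions.

- Uniform distributions have maximum entropy log₂(5) = 2.3219 bits
- The more "peaked" or concentrated a distribution, the lower its entropy

Entropies:
  H(A) = 2.2121 bits
  H(B) = 2.3219 bits
  H(C) = 0.9455 bits

Ranking: B > A > C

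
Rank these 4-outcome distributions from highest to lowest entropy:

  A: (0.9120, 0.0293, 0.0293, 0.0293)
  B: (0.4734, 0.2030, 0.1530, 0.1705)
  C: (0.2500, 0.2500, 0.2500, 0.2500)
C > B > A

Key insight: Entropy is maximized by uniform distributions and minimized by concentrated distributions.

- Uniform distributions have maximum entropy log₂(4) = 2.0000 bits
- The more "peaked" or concentrated a distribution, the lower its entropy

Entropies:
  H(A) = 0.5692 bits
  H(B) = 1.8273 bits
  H(C) = 2.0000 bits

Ranking: C > B > A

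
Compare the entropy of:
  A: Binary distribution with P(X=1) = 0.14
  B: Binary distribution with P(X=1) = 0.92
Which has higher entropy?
A

For binary distributions, entropy is maximized at p=0.5 and decreases as p moves toward 0 or 1.

H(A) = H(0.14) = 0.5842 bits
H(B) = H(0.92) = 0.4022 bits

Distribution A (p=0.14) is closer to uniform (p=0.5), so it has higher entropy.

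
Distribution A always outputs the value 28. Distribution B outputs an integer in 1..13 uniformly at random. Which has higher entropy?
B

A is deterministic, so H(A) = 0. B is uniform over 13 outcomes, so H(B) = log₂(13) = 3.700 bits. Any distribution with genuine randomness has higher entropy than a deterministic one.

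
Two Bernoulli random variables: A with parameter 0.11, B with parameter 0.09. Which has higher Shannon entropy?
A

For binary distributions, entropy is maximized at p=0.5 and decreases as p moves toward 0 or 1.

H(A) = H(0.11) = 0.4999 bits
H(B) = H(0.09) = 0.4365 bits

Distribution A (p=0.11) is closer to uniform (p=0.5), so it has higher entropy.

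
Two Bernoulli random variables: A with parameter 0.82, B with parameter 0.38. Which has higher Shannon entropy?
B

For binary distributions, entropy is maximized at p=0.5 and decreases as p moves toward 0 or 1.

H(A) = H(0.82) = 0.6801 bits
H(B) = H(0.38) = 0.9580 bits

Distribution B (p=0.38) is closer to uniform (p=0.5), so it has higher entropy.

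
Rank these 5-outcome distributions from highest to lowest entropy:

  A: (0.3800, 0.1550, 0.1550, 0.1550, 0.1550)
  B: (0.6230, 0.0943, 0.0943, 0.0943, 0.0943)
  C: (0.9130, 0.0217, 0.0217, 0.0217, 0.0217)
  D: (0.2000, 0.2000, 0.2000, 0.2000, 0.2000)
D > A > B > C

Key insight: Entropy is maximized by uniform distributions and minimized by concentrated distributions.

Entropies:
  H(A) = 2.1980 bits
  H(B) = 1.7099 bits
  H(C) = 0.6004 bits
  H(D) = 2.3219 bits

Ranking: D > A > B > C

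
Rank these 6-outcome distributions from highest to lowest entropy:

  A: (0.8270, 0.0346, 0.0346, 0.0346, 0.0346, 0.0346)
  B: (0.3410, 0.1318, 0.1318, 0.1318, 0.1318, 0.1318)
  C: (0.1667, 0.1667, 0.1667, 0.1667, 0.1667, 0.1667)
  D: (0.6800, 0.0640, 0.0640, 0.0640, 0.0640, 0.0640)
C > B > D > A

Key insight: Entropy is maximized by uniform distributions and minimized by concentrated distributions.

Entropies:
  H(A) = 1.0662 bits
  H(B) = 2.4559 bits
  H(C) = 2.5850 bits
  H(D) = 1.6474 bits

Ranking: C > B > D > A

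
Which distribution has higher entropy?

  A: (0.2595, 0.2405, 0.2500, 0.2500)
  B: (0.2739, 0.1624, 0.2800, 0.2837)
A

Both distributions are close to uniform, making this a harder comparison.

H(A) = 1.9995 bits
H(B) = 1.9674 bits

The distribution closer to uniform has higher entropy.
Answer: A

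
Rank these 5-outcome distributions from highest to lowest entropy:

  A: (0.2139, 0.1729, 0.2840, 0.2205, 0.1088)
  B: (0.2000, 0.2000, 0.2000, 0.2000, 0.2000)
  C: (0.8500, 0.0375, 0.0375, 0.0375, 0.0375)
B > A > C

Key insight: Entropy is maximized by uniform distributions and minimized by concentrated distributions.

- Uniform distributions have maximum entropy log₂(5) = 2.3219 bits
- The more "peaked" or concentrated a distribution, the lower its entropy

Entropies:
  H(A) = 2.2585 bits
  H(B) = 2.3219 bits
  H(C) = 0.9098 bits

Ranking: B > A > C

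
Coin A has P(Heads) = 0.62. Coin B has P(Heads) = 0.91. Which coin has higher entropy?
A

For binary distributions, entropy is maximized at p=0.5 and decreases as p moves toward 0 or 1.

H(A) = H(0.62) = 0.9580 bits
H(B) = H(0.91) = 0.4365 bits

Distribution A (p=0.62) is closer to uniform (p=0.5), so it has higher entropy.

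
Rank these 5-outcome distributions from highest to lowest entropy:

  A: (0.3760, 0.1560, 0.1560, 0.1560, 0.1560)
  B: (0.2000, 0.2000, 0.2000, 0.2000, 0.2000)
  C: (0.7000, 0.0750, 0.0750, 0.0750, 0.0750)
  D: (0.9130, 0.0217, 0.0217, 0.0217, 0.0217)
B > A > C > D

Key insight: Entropy is maximized by uniform distributions and minimized by concentrated distributions.

Entropies:
  H(A) = 2.2032 bits
  H(B) = 2.3219 bits
  H(C) = 1.4813 bits
  H(D) = 0.6004 bits

Ranking: B > A > C > D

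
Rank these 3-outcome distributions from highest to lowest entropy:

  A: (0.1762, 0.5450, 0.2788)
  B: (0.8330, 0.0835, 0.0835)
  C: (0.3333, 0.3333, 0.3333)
C > A > B

Key insight: Entropy is maximized by uniform distributions and minimized by concentrated distributions.

- Uniform distributions have maximum entropy log₂(3) = 1.5850 bits
- The more "peaked" or concentrated a distribution, the lower its entropy

Entropies:
  H(A) = 1.4324 bits
  H(B) = 0.8178 bits
  H(C) = 1.5850 bits

Ranking: C > A > B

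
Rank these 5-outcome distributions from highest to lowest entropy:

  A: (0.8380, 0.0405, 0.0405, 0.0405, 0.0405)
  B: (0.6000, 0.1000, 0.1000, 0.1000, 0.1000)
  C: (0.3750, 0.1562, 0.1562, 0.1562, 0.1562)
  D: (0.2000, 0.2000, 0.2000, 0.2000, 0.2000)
D > C > B > A

Key insight: Entropy is maximized by uniform distributions and minimized by concentrated distributions.

Entropies:
  H(A) = 0.9631 bits
  H(B) = 1.7710 bits
  H(C) = 2.2044 bits
  H(D) = 2.3219 bits

Ranking: D > C > B > A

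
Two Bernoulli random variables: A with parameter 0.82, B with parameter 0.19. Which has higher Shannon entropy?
B

For binary distributions, entropy is maximized at p=0.5 and decreases as p moves toward 0 or 1.

H(A) = H(0.82) = 0.6801 bits
H(B) = H(0.19) = 0.7015 bits

Distribution B (p=0.19) is closer to uniform (p=0.5), so it has higher entropy.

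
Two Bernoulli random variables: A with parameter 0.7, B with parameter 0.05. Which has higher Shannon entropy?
A

For binary distributions, entropy is maximized at p=0.5 and decreases as p moves toward 0 or 1.

H(A) = H(0.7) = 0.8813 bits
H(B) = H(0.05) = 0.2864 bits

Distribution A (p=0.7) is closer to uniform (p=0.5), so it has higher entropy.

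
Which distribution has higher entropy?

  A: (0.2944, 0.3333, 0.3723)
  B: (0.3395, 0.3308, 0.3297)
B

Both distributions are close to uniform, making this a harder comparison.

H(A) = 1.5784 bits
H(B) = 1.5848 bits

The distribution closer to uniform has higher entropy.
Answer: B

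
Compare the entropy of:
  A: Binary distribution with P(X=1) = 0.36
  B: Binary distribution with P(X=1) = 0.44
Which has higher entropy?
B

For binary distributions, entropy is maximized at p=0.5 and decreases as p moves toward 0 or 1.

H(A) = H(0.36) = 0.9427 bits
H(B) = H(0.44) = 0.9896 bits

Distribution B (p=0.44) is closer to uniform (p=0.5), so it has higher entropy.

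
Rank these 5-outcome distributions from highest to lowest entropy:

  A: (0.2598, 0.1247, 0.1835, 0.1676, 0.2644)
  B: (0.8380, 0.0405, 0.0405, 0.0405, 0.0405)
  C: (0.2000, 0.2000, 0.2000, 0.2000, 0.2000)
C > A > B

Key insight: Entropy is maximized by uniform distributions and minimized by concentrated distributions.

- Uniform distributions have maximum entropy log₂(5) = 2.3219 bits
- The more "peaked" or concentrated a distribution, the lower its entropy

Entropies:
  H(A) = 2.2679 bits
  H(B) = 0.9631 bits
  H(C) = 2.3219 bits

Ranking: C > A > B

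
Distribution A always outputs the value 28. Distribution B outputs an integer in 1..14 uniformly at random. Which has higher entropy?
B

A is deterministic, so H(A) = 0. B is uniform over 14 outcomes, so H(B) = log₂(14) = 3.807 bits. Any distribution with genuine randomness has higher entropy than a deterministic one.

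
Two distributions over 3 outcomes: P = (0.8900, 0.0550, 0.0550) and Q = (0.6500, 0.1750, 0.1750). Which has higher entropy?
Q

P is highly concentrated on one outcome (89%), making it nearly deterministic. Q spreads its mass more evenly (max 65%). The more spread-out distribution has higher entropy: H(P) ≈ 0.610 bits, H(Q) ≈ 1.284 bits.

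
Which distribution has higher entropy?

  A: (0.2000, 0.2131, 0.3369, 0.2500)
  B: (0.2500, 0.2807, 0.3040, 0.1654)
A

Both distributions are close to uniform, making this a harder comparison.

H(A) = 1.9685 bits
H(B) = 1.9660 bits

The distribution closer to uniform has higher entropy.
Answer: A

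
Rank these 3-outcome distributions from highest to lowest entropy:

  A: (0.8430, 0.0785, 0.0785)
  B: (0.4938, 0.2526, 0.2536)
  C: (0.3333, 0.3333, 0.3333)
C > B > A

Key insight: Entropy is maximized by uniform distributions and minimized by concentrated distributions.

- Uniform distributions have maximum entropy log₂(3) = 1.5850 bits
- The more "peaked" or concentrated a distribution, the lower its entropy

Entropies:
  H(A) = 0.7841 bits
  H(B) = 1.5061 bits
  H(C) = 1.5850 bits

Ranking: C > B > A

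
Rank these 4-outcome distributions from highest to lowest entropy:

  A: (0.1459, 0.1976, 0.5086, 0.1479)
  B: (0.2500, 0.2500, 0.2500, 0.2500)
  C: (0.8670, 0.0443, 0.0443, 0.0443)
B > A > C

Key insight: Entropy is maximized by uniform distributions and minimized by concentrated distributions.

- Uniform distributions have maximum entropy log₂(4) = 2.0000 bits
- The more "peaked" or concentrated a distribution, the lower its entropy

Entropies:
  H(A) = 1.7713 bits
  H(B) = 2.0000 bits
  H(C) = 0.7764 bits

Ranking: B > A > C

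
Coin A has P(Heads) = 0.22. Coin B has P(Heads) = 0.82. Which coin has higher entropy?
A

For binary distributions, entropy is maximized at p=0.5 and decreases as p moves toward 0 or 1.

H(A) = H(0.22) = 0.7602 bits
H(B) = H(0.82) = 0.6801 bits

Distribution A (p=0.22) is closer to uniform (p=0.5), so it has higher entropy.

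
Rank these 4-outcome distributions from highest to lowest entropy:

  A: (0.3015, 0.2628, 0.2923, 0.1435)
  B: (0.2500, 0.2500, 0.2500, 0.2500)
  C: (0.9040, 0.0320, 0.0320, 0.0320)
B > A > C

Key insight: Entropy is maximized by uniform distributions and minimized by concentrated distributions.

- Uniform distributions have maximum entropy log₂(4) = 2.0000 bits
- The more "peaked" or concentrated a distribution, the lower its entropy

Entropies:
  H(A) = 1.9487 bits
  H(B) = 2.0000 bits
  H(C) = 0.6083 bits

Ranking: B > A > C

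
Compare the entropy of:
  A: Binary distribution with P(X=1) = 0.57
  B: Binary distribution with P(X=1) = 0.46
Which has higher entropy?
B

For binary distributions, entropy is maximized at p=0.5 and decreases as p moves toward 0 or 1.

H(A) = H(0.57) = 0.9858 bits
H(B) = H(0.46) = 0.9954 bits

Distribution B (p=0.46) is closer to uniform (p=0.5), so it has higher entropy.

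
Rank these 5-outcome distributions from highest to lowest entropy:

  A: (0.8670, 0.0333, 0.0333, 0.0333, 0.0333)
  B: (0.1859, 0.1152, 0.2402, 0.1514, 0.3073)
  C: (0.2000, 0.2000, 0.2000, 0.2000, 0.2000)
C > B > A

Key insight: Entropy is maximized by uniform distributions and minimized by concentrated distributions.

- Uniform distributions have maximum entropy log₂(5) = 2.3219 bits
- The more "peaked" or concentrated a distribution, the lower its entropy

Entropies:
  H(A) = 0.8316 bits
  H(B) = 2.2401 bits
  H(C) = 2.3219 bits

Ranking: C > B > A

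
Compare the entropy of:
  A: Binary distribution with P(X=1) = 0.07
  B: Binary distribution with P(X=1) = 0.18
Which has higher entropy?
B

For binary distributions, entropy is maximized at p=0.5 and decreases as p moves toward 0 or 1.

H(A) = H(0.07) = 0.3659 bits
H(B) = H(0.18) = 0.6801 bits

Distribution B (p=0.18) is closer to uniform (p=0.5), so it has higher entropy.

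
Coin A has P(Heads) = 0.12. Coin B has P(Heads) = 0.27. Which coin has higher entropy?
B

For binary distributions, entropy is maximized at p=0.5 and decreases as p moves toward 0 or 1.

H(A) = H(0.12) = 0.5294 bits
H(B) = H(0.27) = 0.8415 bits

Distribution B (p=0.27) is closer to uniform (p=0.5), so it has higher entropy.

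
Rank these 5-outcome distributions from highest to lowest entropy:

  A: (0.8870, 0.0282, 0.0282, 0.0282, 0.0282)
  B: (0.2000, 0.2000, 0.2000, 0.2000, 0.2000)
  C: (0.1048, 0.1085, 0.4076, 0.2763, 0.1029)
B > C > A

Key insight: Entropy is maximized by uniform distributions and minimized by concentrated distributions.

- Uniform distributions have maximum entropy log₂(5) = 2.3219 bits
- The more "peaked" or concentrated a distribution, the lower its entropy

Entropies:
  H(A) = 0.7349 bits
  H(B) = 2.3219 bits
  H(C) = 2.0667 bits

Ranking: B > C > A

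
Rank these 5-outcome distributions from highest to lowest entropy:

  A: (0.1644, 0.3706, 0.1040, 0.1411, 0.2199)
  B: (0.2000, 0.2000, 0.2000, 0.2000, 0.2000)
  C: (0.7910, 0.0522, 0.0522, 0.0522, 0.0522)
B > A > C

Key insight: Entropy is maximized by uniform distributions and minimized by concentrated distributions.

- Uniform distributions have maximum entropy log₂(5) = 2.3219 bits
- The more "peaked" or concentrated a distribution, the lower its entropy

Entropies:
  H(A) = 2.1776 bits
  H(B) = 2.3219 bits
  H(C) = 1.1576 bits

Ranking: B > A > C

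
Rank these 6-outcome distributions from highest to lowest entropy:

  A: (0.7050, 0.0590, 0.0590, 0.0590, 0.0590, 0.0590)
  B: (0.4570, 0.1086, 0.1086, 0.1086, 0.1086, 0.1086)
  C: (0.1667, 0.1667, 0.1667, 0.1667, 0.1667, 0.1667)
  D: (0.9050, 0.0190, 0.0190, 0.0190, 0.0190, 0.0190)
C > B > A > D

Key insight: Entropy is maximized by uniform distributions and minimized by concentrated distributions.

Entropies:
  H(A) = 1.5601 bits
  H(B) = 2.2555 bits
  H(C) = 2.5850 bits
  H(D) = 0.6735 bits

Ranking: C > B > A > D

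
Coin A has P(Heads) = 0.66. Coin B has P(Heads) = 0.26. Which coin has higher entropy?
A

For binary distributions, entropy is maximized at p=0.5 and decreases as p moves toward 0 or 1.

H(A) = H(0.66) = 0.9248 bits
H(B) = H(0.26) = 0.8267 bits

Distribution A (p=0.66) is closer to uniform (p=0.5), so it has higher entropy.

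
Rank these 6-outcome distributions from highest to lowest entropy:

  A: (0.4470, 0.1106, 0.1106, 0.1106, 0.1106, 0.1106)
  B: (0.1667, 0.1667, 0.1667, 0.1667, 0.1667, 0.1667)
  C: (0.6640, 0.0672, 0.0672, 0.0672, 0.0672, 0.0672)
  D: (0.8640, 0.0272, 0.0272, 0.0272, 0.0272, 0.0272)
B > A > C > D

Key insight: Entropy is maximized by uniform distributions and minimized by concentrated distributions.

Entropies:
  H(A) = 2.2759 bits
  H(B) = 2.5850 bits
  H(C) = 1.7011 bits
  H(D) = 0.8894 bits

Ranking: B > A > C > D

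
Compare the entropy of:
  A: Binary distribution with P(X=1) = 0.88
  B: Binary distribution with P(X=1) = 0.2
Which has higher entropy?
B

For binary distributions, entropy is maximized at p=0.5 and decreases as p moves toward 0 or 1.

H(A) = H(0.88) = 0.5294 bits
H(B) = H(0.2) = 0.7219 bits

Distribution B (p=0.2) is closer to uniform (p=0.5), so it has higher entropy.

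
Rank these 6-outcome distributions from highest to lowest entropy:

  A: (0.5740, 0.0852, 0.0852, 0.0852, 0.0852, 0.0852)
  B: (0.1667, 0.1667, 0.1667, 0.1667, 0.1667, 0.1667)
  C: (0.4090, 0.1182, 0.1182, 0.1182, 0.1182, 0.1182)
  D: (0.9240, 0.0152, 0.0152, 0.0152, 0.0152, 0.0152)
B > C > A > D

Key insight: Entropy is maximized by uniform distributions and minimized by concentrated distributions.

Entropies:
  H(A) = 1.9733 bits
  H(B) = 2.5850 bits
  H(C) = 2.3482 bits
  H(D) = 0.5644 bits

Ranking: B > C > A > D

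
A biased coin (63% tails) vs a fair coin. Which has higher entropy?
Fair coin

The fair coin is uniform (p=0.5), maximizing binary entropy at 1 bit. The biased coin has H(0.63) ≈ 0.951 bits — its outcome is more predictable, so its entropy is lower.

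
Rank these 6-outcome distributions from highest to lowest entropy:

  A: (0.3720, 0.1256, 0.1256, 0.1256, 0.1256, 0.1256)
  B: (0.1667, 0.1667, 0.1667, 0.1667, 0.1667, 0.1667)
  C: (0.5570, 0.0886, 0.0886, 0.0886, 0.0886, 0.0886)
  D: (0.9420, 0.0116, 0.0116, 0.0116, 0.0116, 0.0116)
B > A > C > D

Key insight: Entropy is maximized by uniform distributions and minimized by concentrated distributions.

Entropies:
  H(A) = 2.4104 bits
  H(B) = 2.5850 bits
  H(C) = 2.0192 bits
  H(D) = 0.4541 bits

Ranking: B > A > C > D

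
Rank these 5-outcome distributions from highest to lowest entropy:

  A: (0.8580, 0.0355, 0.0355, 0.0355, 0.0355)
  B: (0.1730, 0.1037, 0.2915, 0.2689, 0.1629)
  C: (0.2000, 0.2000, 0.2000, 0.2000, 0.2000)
C > B > A

Key insight: Entropy is maximized by uniform distributions and minimized by concentrated distributions.

- Uniform distributions have maximum entropy log₂(5) = 2.3219 bits
- The more "peaked" or concentrated a distribution, the lower its entropy

Entropies:
  H(A) = 0.8735 bits
  H(B) = 2.2313 bits
  H(C) = 2.3219 bits

Ranking: C > B > A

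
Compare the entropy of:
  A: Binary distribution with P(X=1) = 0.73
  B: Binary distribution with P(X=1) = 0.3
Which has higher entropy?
B

For binary distributions, entropy is maximized at p=0.5 and decreases as p moves toward 0 or 1.

H(A) = H(0.73) = 0.8415 bits
H(B) = H(0.3) = 0.8813 bits

Distribution B (p=0.3) is closer to uniform (p=0.5), so it has higher entropy.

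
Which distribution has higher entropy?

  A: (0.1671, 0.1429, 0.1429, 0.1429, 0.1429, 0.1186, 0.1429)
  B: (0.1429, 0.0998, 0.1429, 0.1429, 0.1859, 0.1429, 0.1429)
A

Both distributions are close to uniform, making this a harder comparison.

H(A) = 2.8014 bits
H(B) = 2.7884 bits

The distribution closer to uniform has higher entropy.
Answer: A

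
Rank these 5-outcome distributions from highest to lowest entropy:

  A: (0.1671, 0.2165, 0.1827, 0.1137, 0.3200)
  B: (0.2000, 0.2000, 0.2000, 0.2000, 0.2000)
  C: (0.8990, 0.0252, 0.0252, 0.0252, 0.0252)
B > A > C

Key insight: Entropy is maximized by uniform distributions and minimized by concentrated distributions.

- Uniform distributions have maximum entropy log₂(5) = 2.3219 bits
- The more "peaked" or concentrated a distribution, the lower its entropy

Entropies:
  H(A) = 2.2400 bits
  H(B) = 2.3219 bits
  H(C) = 0.6742 bits

Ranking: B > A > C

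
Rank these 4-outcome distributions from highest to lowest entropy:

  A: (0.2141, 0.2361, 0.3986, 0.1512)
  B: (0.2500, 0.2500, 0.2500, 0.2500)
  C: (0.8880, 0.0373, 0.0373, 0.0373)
B > A > C

Key insight: Entropy is maximized by uniform distributions and minimized by concentrated distributions.

- Uniform distributions have maximum entropy log₂(4) = 2.0000 bits
- The more "peaked" or concentrated a distribution, the lower its entropy

Entropies:
  H(A) = 1.9088 bits
  H(B) = 2.0000 bits
  H(C) = 0.6834 bits

Ranking: B > A > C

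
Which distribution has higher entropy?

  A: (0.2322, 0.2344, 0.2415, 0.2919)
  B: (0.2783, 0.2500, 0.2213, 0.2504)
B

Both distributions are close to uniform, making this a harder comparison.

H(A) = 1.9933 bits
H(B) = 1.9953 bits

The distribution closer to uniform has higher entropy.
Answer: B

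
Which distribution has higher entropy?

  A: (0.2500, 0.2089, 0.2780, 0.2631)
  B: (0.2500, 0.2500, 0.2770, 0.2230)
B

Both distributions are close to uniform, making this a harder comparison.

H(A) = 1.9922 bits
H(B) = 1.9958 bits

The distribution closer to uniform has higher entropy.
Answer: B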